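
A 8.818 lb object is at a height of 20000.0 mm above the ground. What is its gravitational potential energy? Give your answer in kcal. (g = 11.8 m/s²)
PE = mgh = 4 kg × 11.8 m/s² × 20 m = 943.9 J = 0.2256 kcal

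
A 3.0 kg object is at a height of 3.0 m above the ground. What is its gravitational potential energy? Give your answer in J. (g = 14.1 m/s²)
PE = mgh = 3 kg × 14.1 m/s² × 3 m = 126.9 J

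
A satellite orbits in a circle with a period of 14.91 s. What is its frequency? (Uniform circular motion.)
f = 1/T = 1/14.91 = 0.0671 Hz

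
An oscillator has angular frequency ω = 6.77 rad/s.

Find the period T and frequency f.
T = 2π/ω = 2π/6.77 = 0.9281 s; f = ω/2π = 1.077 Hz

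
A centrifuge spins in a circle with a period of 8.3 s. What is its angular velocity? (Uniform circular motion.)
ω = 2π/T = 2π/8.3 = 0.757 rad/s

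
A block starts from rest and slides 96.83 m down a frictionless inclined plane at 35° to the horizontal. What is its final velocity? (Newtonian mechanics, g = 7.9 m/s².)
a = g sin(θ) = 7.9 × sin(35°) = 4.53 m/s²
v = √(2ad) = √(2 × 4.53 × 96.83) = 29.62 m/s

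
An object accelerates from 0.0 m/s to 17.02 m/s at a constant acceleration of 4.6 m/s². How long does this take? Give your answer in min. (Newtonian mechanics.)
t = (v - v₀)/a (with unit conversion) = 0.06167 min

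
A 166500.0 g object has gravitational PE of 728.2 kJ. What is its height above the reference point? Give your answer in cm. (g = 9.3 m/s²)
PE = mgh → h = PE/(mg) = 7.282e+05 J / (166.5 kg × 9.3 m/s²) = 470.3 m = 47030.0 cm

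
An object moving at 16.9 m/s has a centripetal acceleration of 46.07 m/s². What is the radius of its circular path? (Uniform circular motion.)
r = v²/a_c = 16.9²/46.07 = 6.2 m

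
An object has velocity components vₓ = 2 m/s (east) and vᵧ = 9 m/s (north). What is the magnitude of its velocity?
|v| = √(vₓ² + vᵧ²) = √(2² + 9²) = √(85) = 9.22 m/s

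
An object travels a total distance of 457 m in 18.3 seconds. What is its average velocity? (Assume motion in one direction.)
v_avg = Δd / Δt = 457 / 18.3 = 24.97 m/s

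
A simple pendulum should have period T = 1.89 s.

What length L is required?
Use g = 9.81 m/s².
T = 2π√(L/g) → L = g(T/2π)² = 9.81×(1.89/2π)² = 0.8876 m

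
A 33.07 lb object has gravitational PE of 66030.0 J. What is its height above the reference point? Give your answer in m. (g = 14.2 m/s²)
PE = mgh → h = PE/(mg) = 6.603e+04 J / (15 kg × 14.2 m/s²) = 310 m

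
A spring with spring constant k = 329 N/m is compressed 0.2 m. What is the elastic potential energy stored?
PE = ½kx² = ½×329×0.2² = 6.58 J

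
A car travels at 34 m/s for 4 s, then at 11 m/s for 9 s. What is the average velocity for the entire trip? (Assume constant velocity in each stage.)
d₁ = v₁t₁ = 34 × 4 = 136 m
d₂ = v₂t₂ = 11 × 9 = 99 m
d_total = 235 m, t_total = 13 s
v_avg = d_total/t_total = 235/13 = 18.08 m/s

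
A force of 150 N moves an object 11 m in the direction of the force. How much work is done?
W = Fd = 150×11 = 1650.0 J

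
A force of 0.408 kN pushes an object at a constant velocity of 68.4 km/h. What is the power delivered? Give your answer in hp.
P = Fv = 408 N × 19 m/s = 7752 W = 10.4 hp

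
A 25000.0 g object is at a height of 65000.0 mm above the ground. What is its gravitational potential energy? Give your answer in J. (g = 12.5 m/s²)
PE = mgh = 25 kg × 12.5 m/s² × 65 m = 2.031e+04 J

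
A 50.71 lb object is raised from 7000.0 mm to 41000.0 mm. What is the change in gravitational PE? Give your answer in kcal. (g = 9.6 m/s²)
ΔPE = mg(h₂ − h₁) = 23 kg × 9.6 m/s² × (41 − 7) m = 7508 J = 1.794 kcal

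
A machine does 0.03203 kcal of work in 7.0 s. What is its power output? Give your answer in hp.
P = W/t = 134 J / 7 s = 19.14 W = 0.02567 hp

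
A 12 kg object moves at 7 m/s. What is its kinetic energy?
KE = ½mv² = ½×12×7² = 294.0 J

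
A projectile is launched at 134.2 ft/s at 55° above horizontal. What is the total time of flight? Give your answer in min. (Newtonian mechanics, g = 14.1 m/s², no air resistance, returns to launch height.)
T = 2v₀sin(θ)/g (with unit conversion) = 0.07921 min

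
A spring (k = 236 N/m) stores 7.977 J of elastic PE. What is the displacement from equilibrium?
PE = ½kx² → x = √(2PE/k) = √(2×7.977/236) = 0.26 m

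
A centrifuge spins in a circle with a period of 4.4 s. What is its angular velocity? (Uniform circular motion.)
ω = 2π/T = 2π/4.4 = 1.428 rad/s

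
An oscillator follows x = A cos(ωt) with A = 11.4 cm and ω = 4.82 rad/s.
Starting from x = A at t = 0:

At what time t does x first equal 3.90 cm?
cos(ωt) = x/A = 3.9/11.4 = 0.3421
ωt = arccos(0.3421) = 1.222 rad
t = 1.222/4.82 = 0.2535 s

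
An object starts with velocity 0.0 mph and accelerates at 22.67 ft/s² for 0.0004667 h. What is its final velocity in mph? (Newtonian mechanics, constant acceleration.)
v = v₀ + at (with unit conversion) = 25.97 mph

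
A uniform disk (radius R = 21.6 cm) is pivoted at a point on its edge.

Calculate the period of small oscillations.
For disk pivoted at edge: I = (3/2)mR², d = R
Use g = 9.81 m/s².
I/m = (3/2)R² = 0.06998 m²; d = R = 0.216 m
T = 2π√((3/2)R²/(gR)) = 2π√(3R/(2g)) = 1.142 s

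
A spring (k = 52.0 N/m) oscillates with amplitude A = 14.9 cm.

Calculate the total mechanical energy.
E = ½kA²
E = ½kA² = ½×52.0×(0.149)² = 0.5772 J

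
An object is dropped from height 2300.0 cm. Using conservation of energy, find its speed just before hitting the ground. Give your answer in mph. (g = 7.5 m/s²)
mgh = ½mv² → v = √(2gh) = √(2×7.5×23) = 18.57 m/s = 41.55 mph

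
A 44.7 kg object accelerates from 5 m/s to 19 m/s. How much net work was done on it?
W_net = ΔKE = ½m(v₂² − v₁²) = ½×44.7×(19² − 5²) = 7509.6 J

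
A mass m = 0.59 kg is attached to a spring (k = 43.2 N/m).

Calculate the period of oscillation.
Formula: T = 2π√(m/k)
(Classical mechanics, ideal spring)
T = 2π√(m/k) = 2π√(0.59/43.2) = 0.7343 s; f = 1/T = 1.362 Hz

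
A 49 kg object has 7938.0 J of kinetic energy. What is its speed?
KE = ½mv² → v = √(2KE/m) = √(2×7938.0/49) = 18.0 m/s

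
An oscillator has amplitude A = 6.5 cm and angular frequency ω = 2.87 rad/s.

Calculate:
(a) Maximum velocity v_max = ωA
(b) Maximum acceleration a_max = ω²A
v_max = ωA = 2.87×0.065 = 0.1866 m/s
a_max = ω²A = 2.87²×0.065 = 0.5354 m/s²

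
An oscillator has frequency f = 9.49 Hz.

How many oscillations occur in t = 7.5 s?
n = f×t = 9.49×7.5 = 71.17 oscillations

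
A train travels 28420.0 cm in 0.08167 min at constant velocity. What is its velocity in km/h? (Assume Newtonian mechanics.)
v = d/t (with unit conversion) = 208.8 km/h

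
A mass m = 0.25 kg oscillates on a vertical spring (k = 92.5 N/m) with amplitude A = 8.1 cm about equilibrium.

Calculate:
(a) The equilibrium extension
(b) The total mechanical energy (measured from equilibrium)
x_eq = mg/k = 0.25×9.81/92.5 = 0.02651 m = 2.651 cm
E = ½kA² = ½×92.5×(0.081)² = 0.3034 J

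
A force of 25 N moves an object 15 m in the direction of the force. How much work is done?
W = Fd = 25×15 = 375.0 J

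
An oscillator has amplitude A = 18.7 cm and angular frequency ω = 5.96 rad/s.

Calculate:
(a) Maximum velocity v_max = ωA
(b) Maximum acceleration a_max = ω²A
v_max = ωA = 5.96×0.187 = 1.115 m/s
a_max = ω²A = 5.96²×0.187 = 6.643 m/s²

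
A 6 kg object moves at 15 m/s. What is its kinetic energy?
KE = ½mv² = ½×6×15² = 675.0 J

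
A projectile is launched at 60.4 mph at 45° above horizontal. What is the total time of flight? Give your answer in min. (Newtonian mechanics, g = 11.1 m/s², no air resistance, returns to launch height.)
T = 2v₀sin(θ)/g (with unit conversion) = 0.05734 min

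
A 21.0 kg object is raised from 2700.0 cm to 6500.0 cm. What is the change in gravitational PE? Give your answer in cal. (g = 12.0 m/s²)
ΔPE = mg(h₂ − h₁) = 21 kg × 12.0 m/s² × (65 − 27) m = 9576 J = 2289.0 cal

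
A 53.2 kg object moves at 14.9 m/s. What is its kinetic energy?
KE = ½mv² = ½×53.2×14.9² = 5905.466 J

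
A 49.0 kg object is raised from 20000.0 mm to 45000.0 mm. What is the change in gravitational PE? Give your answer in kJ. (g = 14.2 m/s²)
ΔPE = mg(h₂ − h₁) = 49 kg × 14.2 m/s² × (45 − 20) m = 1.74e+04 J = 17.39 kJ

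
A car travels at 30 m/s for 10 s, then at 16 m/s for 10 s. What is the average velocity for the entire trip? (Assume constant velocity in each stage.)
d₁ = v₁t₁ = 30 × 10 = 300 m
d₂ = v₂t₂ = 16 × 10 = 160 m
d_total = 460 m, t_total = 20 s
v_avg = d_total/t_total = 460/20 = 23.0 m/s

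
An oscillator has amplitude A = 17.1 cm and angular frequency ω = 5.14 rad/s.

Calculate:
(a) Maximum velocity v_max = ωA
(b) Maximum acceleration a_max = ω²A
v_max = ωA = 5.14×0.171 = 0.8789 m/s
a_max = ω²A = 5.14²×0.171 = 4.518 m/s²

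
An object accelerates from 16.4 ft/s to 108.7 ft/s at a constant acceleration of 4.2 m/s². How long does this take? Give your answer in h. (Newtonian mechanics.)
t = (v - v₀)/a (with unit conversion) = 0.001861 h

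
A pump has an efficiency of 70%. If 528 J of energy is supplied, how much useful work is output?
W_out = η × W_in = 0.7 × 528 = 369.6 J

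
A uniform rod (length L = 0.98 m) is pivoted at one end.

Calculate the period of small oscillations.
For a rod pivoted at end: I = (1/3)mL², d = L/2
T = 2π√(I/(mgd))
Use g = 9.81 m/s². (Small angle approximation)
I/m = (1/3)L² = 0.3201 m²; d = L/2 = 0.49 m
T = 2π√(I/(mgd)) = 2π√(0.3201/(9.81×0.49)) = 1.621 s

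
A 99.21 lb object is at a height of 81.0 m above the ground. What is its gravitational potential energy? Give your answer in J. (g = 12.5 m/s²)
PE = mgh = 45 kg × 12.5 m/s² × 81 m = 4.556e+04 J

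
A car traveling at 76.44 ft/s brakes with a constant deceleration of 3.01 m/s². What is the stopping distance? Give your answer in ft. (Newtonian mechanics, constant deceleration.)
d = v₀² / (2a) (with unit conversion) = 295.8 ft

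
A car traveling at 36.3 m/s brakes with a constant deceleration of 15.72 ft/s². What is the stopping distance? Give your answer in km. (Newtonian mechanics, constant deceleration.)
d = v₀² / (2a) (with unit conversion) = 0.1375 km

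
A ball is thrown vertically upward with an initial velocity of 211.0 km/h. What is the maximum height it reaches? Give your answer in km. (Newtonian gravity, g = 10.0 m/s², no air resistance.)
h_max = v₀²/(2g) (with unit conversion) = 0.1718 km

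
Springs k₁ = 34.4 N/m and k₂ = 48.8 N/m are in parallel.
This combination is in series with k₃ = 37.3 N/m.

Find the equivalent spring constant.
k₁₂ = k₁ + k₂ = 83.2 N/m (parallel)
1/k_eq = 1/k₁₂ + 1/k₃ → k_eq = 25.75 N/m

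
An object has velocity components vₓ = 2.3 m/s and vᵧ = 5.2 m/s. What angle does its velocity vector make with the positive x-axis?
θ = arctan(vᵧ/vₓ) = arctan(5.2/2.3) = 66.14°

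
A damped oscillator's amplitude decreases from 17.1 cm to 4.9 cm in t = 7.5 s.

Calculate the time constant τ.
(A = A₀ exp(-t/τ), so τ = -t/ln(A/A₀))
A/A₀ = 4.9/17.1 = 0.2865; ln(A/A₀) = -1.25
τ = −t/ln(A/A₀) = −7.5/-1.25 = 6.001 s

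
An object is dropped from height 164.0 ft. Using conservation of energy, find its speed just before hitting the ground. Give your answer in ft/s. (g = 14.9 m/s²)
mgh = ½mv² → v = √(2gh) = √(2×14.9×49.99) = 38.6 m/s = 126.6 ft/s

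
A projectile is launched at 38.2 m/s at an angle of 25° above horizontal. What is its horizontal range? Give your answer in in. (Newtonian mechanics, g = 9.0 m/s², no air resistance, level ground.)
R = v₀² sin(2θ) / g (with unit conversion) = 4890.0 in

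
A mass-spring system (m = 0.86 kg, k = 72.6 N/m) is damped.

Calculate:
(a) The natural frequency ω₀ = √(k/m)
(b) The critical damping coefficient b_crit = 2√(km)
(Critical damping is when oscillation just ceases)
ω₀ = √(k/m) = √(72.6/0.86) = 9.188 rad/s
b_crit = 2√(km) = 2√(72.6×0.86) = 15.8 kg/s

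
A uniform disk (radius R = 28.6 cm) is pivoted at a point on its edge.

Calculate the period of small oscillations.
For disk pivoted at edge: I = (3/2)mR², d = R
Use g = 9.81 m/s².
I/m = (3/2)R² = 0.1227 m²; d = R = 0.286 m
T = 2π√((3/2)R²/(gR)) = 2π√(3R/(2g)) = 1.314 s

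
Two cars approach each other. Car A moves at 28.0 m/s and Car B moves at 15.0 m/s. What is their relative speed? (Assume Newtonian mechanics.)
v_rel = v_A + v_B = 28.0 + 15.0 = 43.0 m/s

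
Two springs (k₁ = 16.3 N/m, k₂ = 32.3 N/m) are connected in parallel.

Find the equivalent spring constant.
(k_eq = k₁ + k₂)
k_eq = k₁ + k₂ = 16.3 + 32.3 = 48.6 N/m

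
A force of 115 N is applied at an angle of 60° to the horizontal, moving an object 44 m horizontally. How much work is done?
W = Fd cosθ = 115×44×cos(60°) = 2530.0 J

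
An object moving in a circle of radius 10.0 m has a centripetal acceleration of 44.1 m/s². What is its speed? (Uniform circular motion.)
v = √(a_c × r) = √(44.1 × 10.0) = 21.0 m/s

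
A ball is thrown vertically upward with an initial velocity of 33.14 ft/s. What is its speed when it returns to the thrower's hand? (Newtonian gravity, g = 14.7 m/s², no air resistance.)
By conservation of energy, the ball returns at the same speed = 33.14 ft/s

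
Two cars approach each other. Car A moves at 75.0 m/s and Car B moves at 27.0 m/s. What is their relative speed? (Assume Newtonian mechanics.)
v_rel = v_A + v_B = 75.0 + 27.0 = 102.0 m/s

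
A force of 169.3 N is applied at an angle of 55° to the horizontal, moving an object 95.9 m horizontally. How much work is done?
W = Fd cosθ = 169.3×95.9×cos(55°) = 9312.5 J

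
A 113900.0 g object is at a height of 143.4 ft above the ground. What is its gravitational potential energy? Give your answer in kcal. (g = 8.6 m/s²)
PE = mgh = 113.9 kg × 8.6 m/s² × 43.71 m = 4.281e+04 J = 10.23 kcal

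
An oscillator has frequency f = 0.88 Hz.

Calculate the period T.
T = 1/f = 1/0.88 = 1.136 s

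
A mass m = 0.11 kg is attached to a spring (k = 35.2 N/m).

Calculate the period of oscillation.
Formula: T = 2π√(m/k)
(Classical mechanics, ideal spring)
T = 2π√(m/k) = 2π√(0.11/35.2) = 0.3512 s; f = 1/T = 2.847 Hz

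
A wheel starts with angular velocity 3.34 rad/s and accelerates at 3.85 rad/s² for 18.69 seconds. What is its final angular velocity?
ω = ω₀ + αt = 3.34 + 3.85 × 18.69 = 75.3 rad/s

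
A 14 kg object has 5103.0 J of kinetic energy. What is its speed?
KE = ½mv² → v = √(2KE/m) = √(2×5103.0/14) = 27.0 m/s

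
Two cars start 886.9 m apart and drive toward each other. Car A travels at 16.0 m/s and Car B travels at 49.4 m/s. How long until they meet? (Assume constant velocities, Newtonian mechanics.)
Combined speed: v_combined = 16.0 + 49.4 = 65.4 m/s
Time to meet: t = d/65.4 = 886.9/65.4 = 13.56 s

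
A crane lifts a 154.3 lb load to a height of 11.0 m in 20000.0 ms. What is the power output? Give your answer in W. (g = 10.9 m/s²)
W = mgh = 69.99×10.9×11 = 8392 J
P = W/t = 8392/20 = 419.6 W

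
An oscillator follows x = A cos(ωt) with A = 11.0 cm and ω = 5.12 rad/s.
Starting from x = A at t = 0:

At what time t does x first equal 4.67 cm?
cos(ωt) = x/A = 4.67/11.0 = 0.4245
ωt = arccos(0.4245) = 1.132 rad
t = 1.132/5.12 = 0.2212 s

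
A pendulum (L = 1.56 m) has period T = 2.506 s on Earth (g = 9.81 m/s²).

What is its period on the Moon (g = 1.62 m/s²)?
T = 2π√(L/g), so T_moon/T_earth = √(g_earth/g_moon)
T_moon = 2π√(1.56/1.62) = 6.166 s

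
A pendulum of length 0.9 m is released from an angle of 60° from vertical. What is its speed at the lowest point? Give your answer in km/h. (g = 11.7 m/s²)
h = L(1 − cosθ) = 0.9×(1 − cos60°) = 0.45 m
v = √(2gh) = √(2×11.7×0.45) = 3.245 m/s = 11.68 km/h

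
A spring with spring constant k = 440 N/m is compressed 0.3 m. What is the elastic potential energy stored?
PE = ½kx² = ½×440×0.3² = 19.8 J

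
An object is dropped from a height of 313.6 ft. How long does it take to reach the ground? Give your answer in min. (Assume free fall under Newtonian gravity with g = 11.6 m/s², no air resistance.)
t = √(2h/g) (with unit conversion) = 0.06766 min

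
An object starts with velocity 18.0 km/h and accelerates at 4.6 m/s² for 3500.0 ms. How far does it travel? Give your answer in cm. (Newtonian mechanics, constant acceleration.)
d = v₀t + ½at² (with unit conversion) = 4568.0 cm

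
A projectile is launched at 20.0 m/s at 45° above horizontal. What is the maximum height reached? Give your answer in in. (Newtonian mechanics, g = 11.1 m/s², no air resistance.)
H = v₀²sin²(θ)/(2g) (with unit conversion) = 354.7 in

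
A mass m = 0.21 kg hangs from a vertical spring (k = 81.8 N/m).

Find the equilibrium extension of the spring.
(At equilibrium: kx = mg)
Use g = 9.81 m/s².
x_eq = mg/k = 0.21×9.81/81.8 = 0.02518 m = 2.518 cm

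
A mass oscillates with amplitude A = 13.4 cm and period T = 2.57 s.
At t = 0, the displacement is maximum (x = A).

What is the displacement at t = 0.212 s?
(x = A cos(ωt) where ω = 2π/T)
ω = 2π/T = 2π/2.57 = 2.445 rad/s
x = A cos(ωt) = 13.4×cos(2.445×0.212) = 11.64 cm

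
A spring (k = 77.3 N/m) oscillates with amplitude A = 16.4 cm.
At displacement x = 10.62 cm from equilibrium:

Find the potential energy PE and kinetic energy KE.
E_total = ½kA² = ½×77.3×(0.164)² = 1.04 J
PE = ½kx² = ½×77.3×(0.1062)² = 0.4359 J
KE = E_total − PE = 0.6036 J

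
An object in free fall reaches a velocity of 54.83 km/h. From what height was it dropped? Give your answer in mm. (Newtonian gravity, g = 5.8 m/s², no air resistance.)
h = v²/(2g) (with unit conversion) = 20000.0 mm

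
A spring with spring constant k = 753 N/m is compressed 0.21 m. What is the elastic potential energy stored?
PE = ½kx² = ½×753×0.21² = 16.6 J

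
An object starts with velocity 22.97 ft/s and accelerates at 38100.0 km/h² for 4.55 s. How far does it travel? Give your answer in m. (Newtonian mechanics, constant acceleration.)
d = v₀t + ½at² (with unit conversion) = 62.29 m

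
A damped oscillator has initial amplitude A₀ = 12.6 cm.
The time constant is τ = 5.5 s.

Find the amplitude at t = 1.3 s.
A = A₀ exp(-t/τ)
A = A₀ exp(−t/τ) = 12.6×exp(−1.3/5.5) = 9.948 cm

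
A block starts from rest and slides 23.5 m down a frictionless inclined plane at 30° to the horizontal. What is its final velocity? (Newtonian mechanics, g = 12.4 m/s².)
a = g sin(θ) = 12.4 × sin(30°) = 6.2 m/s²
v = √(2ad) = √(2 × 6.2 × 23.5) = 17.07 m/s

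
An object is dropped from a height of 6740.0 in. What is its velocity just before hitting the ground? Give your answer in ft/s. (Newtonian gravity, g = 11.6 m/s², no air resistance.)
v = √(2gh) (with unit conversion) = 206.8 ft/s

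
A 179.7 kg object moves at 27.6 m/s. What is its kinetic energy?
KE = ½mv² = ½×179.7×27.6² = 68444.14 J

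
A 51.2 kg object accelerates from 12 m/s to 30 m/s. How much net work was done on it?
W_net = ΔKE = ½m(v₂² − v₁²) = ½×51.2×(30² − 12²) = 19353.6 J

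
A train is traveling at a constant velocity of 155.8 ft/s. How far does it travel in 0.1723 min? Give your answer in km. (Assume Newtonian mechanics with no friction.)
d = vt (with unit conversion) = 0.4909 km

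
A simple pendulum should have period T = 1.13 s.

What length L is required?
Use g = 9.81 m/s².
T = 2π√(L/g) → L = g(T/2π)² = 9.81×(1.13/2π)² = 0.3173 m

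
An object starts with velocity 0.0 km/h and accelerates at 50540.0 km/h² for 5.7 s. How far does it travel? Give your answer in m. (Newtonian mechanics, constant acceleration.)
d = v₀t + ½at² (with unit conversion) = 63.35 m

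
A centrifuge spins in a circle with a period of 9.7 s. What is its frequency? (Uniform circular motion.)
f = 1/T = 1/9.7 = 0.1031 Hz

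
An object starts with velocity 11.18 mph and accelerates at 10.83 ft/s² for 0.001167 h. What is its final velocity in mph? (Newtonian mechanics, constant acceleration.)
v = v₀ + at (with unit conversion) = 42.2 mph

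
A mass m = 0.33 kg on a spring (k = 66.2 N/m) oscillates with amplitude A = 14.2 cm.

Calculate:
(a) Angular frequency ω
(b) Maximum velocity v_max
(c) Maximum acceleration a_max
ω = √(k/m) = √(66.2/0.33) = 14.16 rad/s
v_max = ωA = 14.16×0.142 = 2.011 m/s
a_max = ω²A = 14.16²×0.142 = 28.49 m/s²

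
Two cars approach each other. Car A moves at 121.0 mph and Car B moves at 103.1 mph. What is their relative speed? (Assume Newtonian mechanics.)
v_rel = v_A + v_B = 121.0 + 103.1 = 224.1 mph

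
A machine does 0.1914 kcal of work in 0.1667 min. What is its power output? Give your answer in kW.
P = W/t = 800.8 J / 10 s = 80.07 W = 0.08007 kW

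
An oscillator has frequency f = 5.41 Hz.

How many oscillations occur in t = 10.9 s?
n = f×t = 5.41×10.9 = 58.97 oscillations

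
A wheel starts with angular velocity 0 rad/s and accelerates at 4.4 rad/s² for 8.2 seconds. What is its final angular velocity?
ω = ω₀ + αt = 0 + 4.4 × 8.2 = 36.08 rad/s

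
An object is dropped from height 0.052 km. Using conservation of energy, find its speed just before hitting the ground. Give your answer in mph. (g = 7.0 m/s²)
mgh = ½mv² → v = √(2gh) = √(2×7.0×52) = 26.98 m/s = 60.36 mph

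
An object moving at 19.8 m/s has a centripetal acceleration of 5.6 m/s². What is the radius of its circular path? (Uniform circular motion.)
r = v²/a_c = 19.8²/5.6 = 70.01 m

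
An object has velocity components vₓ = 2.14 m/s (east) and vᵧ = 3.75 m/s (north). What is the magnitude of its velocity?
|v| = √(vₓ² + vᵧ²) = √(2.14² + 3.75²) = √(18.6421) = 4.32 m/s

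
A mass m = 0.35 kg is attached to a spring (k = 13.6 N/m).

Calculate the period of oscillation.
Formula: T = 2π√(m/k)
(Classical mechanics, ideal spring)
T = 2π√(m/k) = 2π√(0.35/13.6) = 1.008 s; f = 1/T = 0.9921 Hz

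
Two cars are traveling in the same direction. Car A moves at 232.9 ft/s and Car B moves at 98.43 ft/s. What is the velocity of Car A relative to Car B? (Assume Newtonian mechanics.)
v_rel = v_A - v_B = 232.9 - 98.43 = 134.5 ft/s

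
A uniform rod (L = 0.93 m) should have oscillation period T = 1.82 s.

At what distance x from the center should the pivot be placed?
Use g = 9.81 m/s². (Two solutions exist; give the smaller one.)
T = 2π√((L²/12 + x²)/(gx)). Let c = T²g/(4π²) = 0.8231.
x² − cx + L²/12 = 0 → x = (c − √(c² − L²/3))/2 = 0.09962 m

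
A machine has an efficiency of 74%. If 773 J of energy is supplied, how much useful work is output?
W_out = η × W_in = 0.74 × 773 = 572.02 J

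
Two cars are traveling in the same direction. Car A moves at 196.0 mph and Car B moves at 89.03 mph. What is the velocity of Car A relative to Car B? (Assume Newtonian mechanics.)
v_rel = v_A - v_B = 196.0 - 89.03 = 107.0 mph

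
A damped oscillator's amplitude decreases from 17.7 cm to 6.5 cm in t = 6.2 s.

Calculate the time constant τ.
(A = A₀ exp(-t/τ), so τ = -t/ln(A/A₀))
A/A₀ = 6.5/17.7 = 0.3672; ln(A/A₀) = -1.002
τ = −t/ln(A/A₀) = −6.2/-1.002 = 6.189 s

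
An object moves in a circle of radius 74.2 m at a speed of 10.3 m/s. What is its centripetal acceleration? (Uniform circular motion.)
a_c = v²/r = 10.3²/74.2 = 106.09/74.2 = 1.43 m/s²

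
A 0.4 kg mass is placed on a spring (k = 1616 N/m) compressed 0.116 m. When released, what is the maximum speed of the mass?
½kx² = ½mv² → v = x√(k/m) = 0.116×√(1616/0.4) = 7.373 m/s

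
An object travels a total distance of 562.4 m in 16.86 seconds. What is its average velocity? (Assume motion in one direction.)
v_avg = Δd / Δt = 562.4 / 16.86 = 33.36 m/s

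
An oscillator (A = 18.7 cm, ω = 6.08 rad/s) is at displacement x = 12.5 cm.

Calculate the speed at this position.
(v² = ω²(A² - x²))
v = ω√(A² − x²) = 6.08×√(0.187² − 0.125²) = 0.8456 m/s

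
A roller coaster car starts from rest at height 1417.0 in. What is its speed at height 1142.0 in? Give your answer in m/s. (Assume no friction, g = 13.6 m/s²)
mgh₁ = ½mv₂² + mgh₂ → v₂ = √(2g(h₁−h₂)) = √(2×13.6×(35.99−29.01)) = 13.78 m/s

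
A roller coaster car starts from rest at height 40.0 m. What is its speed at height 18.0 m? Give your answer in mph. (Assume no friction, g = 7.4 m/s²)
mgh₁ = ½mv₂² + mgh₂ → v₂ = √(2g(h₁−h₂)) = √(2×7.4×(40−18)) = 18.04 m/s = 40.36 mph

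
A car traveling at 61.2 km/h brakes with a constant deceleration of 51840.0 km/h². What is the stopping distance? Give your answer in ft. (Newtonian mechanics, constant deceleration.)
d = v₀² / (2a) (with unit conversion) = 118.5 ft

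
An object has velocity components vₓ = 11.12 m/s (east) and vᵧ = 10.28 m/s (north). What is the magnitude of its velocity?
|v| = √(vₓ² + vᵧ²) = √(11.12² + 10.28²) = √(229.333) = 15.14 m/s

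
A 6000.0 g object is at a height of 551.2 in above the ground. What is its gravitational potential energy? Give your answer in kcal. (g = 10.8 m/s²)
PE = mgh = 6 kg × 10.8 m/s² × 14 m = 907.2 J = 0.2168 kcal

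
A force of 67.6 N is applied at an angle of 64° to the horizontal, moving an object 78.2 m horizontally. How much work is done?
W = Fd cosθ = 67.6×78.2×cos(64°) = 2317.4 J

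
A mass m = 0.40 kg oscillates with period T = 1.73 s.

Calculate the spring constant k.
T = 2π√(m/k) → k = m(2π/T)² = 0.4×(2π/1.73)² = 5.276 N/m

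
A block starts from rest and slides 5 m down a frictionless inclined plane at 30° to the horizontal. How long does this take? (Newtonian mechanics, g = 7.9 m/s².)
a = g sin(θ) = 7.9 × sin(30°) = 3.95 m/s²
t = √(2d/a) = √(2 × 5 / 3.95) = 1.59 s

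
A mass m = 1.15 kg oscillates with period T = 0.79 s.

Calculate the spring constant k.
T = 2π√(m/k) → k = m(2π/T)² = 1.15×(2π/0.79)² = 72.75 N/m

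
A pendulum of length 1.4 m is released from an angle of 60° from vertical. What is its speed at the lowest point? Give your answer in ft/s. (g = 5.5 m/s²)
h = L(1 − cosθ) = 1.4×(1 − cos60°) = 0.7 m
v = √(2gh) = √(2×5.5×0.7) = 2.775 m/s = 9.104 ft/s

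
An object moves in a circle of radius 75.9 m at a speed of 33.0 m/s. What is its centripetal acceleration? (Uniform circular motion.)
a_c = v²/r = 33.0²/75.9 = 1089/75.9 = 14.35 m/s²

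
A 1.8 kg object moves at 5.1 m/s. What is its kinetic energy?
KE = ½mv² = ½×1.8×5.1² = 23.409 J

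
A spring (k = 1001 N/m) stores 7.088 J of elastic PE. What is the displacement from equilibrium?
PE = ½kx² → x = √(2PE/k) = √(2×7.088/1001) = 0.119 m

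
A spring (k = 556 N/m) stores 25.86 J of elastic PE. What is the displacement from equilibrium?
PE = ½kx² → x = √(2PE/k) = √(2×25.86/556) = 0.305 m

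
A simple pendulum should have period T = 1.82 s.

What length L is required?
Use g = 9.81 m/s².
T = 2π√(L/g) → L = g(T/2π)² = 9.81×(1.82/2π)² = 0.8231 m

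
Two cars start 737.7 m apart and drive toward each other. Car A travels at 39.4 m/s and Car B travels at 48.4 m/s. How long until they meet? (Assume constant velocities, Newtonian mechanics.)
Combined speed: v_combined = 39.4 + 48.4 = 87.8 m/s
Time to meet: t = d/87.8 = 737.7/87.8 = 8.4 s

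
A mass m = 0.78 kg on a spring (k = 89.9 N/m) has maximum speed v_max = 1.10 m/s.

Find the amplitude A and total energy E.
½mv²_max = ½kA² → A = v_max√(m/k) = 1.1×√(0.78/89.9) = 0.1025 m = 10.25 cm
E = ½mv²_max = ½×0.78×1.1² = 0.4719 J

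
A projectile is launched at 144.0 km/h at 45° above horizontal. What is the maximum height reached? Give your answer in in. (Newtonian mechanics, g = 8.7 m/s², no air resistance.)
H = v₀²sin²(θ)/(2g) (with unit conversion) = 1810.0 in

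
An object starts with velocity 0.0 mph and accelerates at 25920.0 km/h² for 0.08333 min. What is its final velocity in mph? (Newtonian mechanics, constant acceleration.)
v = v₀ + at (with unit conversion) = 22.37 mph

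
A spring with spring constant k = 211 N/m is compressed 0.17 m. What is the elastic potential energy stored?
PE = ½kx² = ½×211×0.17² = 3.049 J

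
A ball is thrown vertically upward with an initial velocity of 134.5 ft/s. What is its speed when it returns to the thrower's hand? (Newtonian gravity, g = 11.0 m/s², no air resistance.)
By conservation of energy, the ball returns at the same speed = 134.5 ft/s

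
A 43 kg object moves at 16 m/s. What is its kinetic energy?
KE = ½mv² = ½×43×16² = 5504.0 J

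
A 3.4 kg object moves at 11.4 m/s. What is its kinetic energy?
KE = ½mv² = ½×3.4×11.4² = 220.932 J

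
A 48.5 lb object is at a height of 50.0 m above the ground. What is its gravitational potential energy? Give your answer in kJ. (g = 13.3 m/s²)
PE = mgh = 22 kg × 13.3 m/s² × 50 m = 1.463e+04 J = 14.63 kJ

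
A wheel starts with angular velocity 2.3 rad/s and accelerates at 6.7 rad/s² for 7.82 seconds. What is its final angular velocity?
ω = ω₀ + αt = 2.3 + 6.7 × 7.82 = 54.69 rad/s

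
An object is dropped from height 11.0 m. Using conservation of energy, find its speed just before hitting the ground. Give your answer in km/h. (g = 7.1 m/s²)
mgh = ½mv² → v = √(2gh) = √(2×7.1×11) = 12.5 m/s = 44.99 km/h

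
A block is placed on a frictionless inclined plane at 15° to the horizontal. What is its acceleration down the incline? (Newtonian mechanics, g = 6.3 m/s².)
a = g sin(θ) = 6.3 × sin(15°) = 6.3 × 0.2588 = 1.63 m/s²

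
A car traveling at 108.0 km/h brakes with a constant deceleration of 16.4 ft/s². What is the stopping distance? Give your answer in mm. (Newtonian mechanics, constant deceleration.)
d = v₀² / (2a) (with unit conversion) = 90020.0 mm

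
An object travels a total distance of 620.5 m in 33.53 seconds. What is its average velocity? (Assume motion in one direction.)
v_avg = Δd / Δt = 620.5 / 33.53 = 18.51 m/s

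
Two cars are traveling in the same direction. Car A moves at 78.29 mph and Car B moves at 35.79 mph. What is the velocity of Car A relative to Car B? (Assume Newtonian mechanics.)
v_rel = v_A - v_B = 78.29 - 35.79 = 42.5 mph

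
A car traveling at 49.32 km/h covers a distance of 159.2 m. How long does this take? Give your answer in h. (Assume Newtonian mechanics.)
t = d/v (with unit conversion) = 0.003228 h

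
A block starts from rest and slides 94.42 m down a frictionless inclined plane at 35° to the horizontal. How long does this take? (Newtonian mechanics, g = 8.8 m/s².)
a = g sin(θ) = 8.8 × sin(35°) = 5.05 m/s²
t = √(2d/a) = √(2 × 94.42 / 5.05) = 6.12 s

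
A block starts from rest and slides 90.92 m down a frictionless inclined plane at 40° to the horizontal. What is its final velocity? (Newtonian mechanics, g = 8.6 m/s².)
a = g sin(θ) = 8.6 × sin(40°) = 5.53 m/s²
v = √(2ad) = √(2 × 5.53 × 90.92) = 31.7 m/s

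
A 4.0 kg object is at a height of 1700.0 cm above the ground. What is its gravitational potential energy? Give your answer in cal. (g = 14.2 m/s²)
PE = mgh = 4 kg × 14.2 m/s² × 17 m = 965.6 J = 230.8 cal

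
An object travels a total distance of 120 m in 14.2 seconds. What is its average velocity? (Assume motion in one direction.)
v_avg = Δd / Δt = 120 / 14.2 = 8.45 m/s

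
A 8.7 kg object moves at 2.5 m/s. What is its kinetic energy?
KE = ½mv² = ½×8.7×2.5² = 27.1875 J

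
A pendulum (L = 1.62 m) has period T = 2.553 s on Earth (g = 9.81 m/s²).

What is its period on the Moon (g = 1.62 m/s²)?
T = 2π√(L/g), so T_moon/T_earth = √(g_earth/g_moon)
T_moon = 2π√(1.62/1.62) = 6.283 s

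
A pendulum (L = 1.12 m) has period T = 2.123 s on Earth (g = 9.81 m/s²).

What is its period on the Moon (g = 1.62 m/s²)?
T = 2π√(L/g), so T_moon/T_earth = √(g_earth/g_moon)
T_moon = 2π√(1.12/1.62) = 5.224 s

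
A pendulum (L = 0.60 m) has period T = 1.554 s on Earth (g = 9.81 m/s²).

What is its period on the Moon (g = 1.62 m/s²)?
T = 2π√(L/g), so T_moon/T_earth = √(g_earth/g_moon)
T_moon = 2π√(0.6/1.62) = 3.824 s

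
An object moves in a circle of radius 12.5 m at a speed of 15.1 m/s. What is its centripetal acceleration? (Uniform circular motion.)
a_c = v²/r = 15.1²/12.5 = 228.01/12.5 = 18.24 m/s²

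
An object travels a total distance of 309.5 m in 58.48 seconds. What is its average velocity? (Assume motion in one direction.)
v_avg = Δd / Δt = 309.5 / 58.48 = 5.29 m/s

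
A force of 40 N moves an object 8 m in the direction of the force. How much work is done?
W = Fd = 40×8 = 320.0 J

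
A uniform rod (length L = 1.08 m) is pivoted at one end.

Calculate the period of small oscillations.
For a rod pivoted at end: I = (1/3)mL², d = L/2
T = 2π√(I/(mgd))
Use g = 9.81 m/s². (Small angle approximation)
I/m = (1/3)L² = 0.3888 m²; d = L/2 = 0.54 m
T = 2π√(I/(mgd)) = 2π√(0.3888/(9.81×0.54)) = 1.702 s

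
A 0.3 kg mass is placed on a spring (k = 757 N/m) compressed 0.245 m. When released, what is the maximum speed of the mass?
½kx² = ½mv² → v = x√(k/m) = 0.245×√(757/0.3) = 12.31 m/s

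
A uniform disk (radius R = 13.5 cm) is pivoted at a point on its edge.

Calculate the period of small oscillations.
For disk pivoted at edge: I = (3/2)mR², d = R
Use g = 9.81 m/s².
I/m = (3/2)R² = 0.02734 m²; d = R = 0.135 m
T = 2π√((3/2)R²/(gR)) = 2π√(3R/(2g)) = 0.9027 s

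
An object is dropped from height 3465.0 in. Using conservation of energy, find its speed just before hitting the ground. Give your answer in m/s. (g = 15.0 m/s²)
mgh = ½mv² → v = √(2gh) = √(2×15.0×88.01) = 51.38 m/s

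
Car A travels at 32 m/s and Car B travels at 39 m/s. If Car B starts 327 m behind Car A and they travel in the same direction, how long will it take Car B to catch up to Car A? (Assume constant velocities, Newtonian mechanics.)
Relative speed: v_rel = 39 - 32 = 7 m/s
Time to catch: t = d₀/v_rel = 327/7 = 46.71 s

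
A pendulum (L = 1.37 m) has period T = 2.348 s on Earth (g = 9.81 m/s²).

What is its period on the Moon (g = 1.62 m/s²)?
T = 2π√(L/g), so T_moon/T_earth = √(g_earth/g_moon)
T_moon = 2π√(1.37/1.62) = 5.778 s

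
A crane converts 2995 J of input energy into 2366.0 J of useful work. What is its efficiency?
η = W_out/W_in = 2366.0/2995 = 0.79 = 79.0%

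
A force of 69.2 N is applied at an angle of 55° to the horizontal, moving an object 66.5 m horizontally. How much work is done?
W = Fd cosθ = 69.2×66.5×cos(55°) = 2639.5 J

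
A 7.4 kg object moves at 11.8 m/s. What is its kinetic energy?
KE = ½mv² = ½×7.4×11.8² = 515.188 J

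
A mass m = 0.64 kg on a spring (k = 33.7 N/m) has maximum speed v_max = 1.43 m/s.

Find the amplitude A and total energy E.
½mv²_max = ½kA² → A = v_max√(m/k) = 1.43×√(0.64/33.7) = 0.1971 m = 19.71 cm
E = ½mv²_max = ½×0.64×1.43² = 0.6544 J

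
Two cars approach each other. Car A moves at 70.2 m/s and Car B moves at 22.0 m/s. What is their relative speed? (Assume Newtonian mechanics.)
v_rel = v_A + v_B = 70.2 + 22.0 = 92.2 m/s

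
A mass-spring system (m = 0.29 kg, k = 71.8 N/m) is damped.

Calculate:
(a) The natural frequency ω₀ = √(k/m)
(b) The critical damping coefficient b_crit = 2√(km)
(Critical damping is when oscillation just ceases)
ω₀ = √(k/m) = √(71.8/0.29) = 15.73 rad/s
b_crit = 2√(km) = 2√(71.8×0.29) = 9.126 kg/s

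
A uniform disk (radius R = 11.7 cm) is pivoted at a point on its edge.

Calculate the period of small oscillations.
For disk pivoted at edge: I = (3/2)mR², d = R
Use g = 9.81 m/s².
I/m = (3/2)R² = 0.02053 m²; d = R = 0.117 m
T = 2π√((3/2)R²/(gR)) = 2π√(3R/(2g)) = 0.8404 s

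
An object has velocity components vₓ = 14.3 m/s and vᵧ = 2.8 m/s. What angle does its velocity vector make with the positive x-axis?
θ = arctan(vᵧ/vₓ) = arctan(2.8/14.3) = 11.08°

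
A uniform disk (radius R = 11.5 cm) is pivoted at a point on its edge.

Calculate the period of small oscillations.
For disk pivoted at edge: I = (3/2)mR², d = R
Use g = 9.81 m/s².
I/m = (3/2)R² = 0.01984 m²; d = R = 0.115 m
T = 2π√((3/2)R²/(gR)) = 2π√(3R/(2g)) = 0.8332 s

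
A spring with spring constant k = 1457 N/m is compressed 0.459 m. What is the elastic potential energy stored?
PE = ½kx² = ½×1457×0.459² = 153.5 J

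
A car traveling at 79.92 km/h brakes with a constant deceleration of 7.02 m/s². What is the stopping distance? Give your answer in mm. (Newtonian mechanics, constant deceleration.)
d = v₀² / (2a) (with unit conversion) = 35100.0 mm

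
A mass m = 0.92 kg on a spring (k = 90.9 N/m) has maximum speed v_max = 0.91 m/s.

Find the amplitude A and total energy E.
½mv²_max = ½kA² → A = v_max√(m/k) = 0.91×√(0.92/90.9) = 0.09155 m = 9.155 cm
E = ½mv²_max = ½×0.92×0.91² = 0.3809 J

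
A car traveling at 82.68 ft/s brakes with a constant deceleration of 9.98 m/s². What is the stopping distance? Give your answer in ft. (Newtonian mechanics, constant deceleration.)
d = v₀² / (2a) (with unit conversion) = 104.4 ft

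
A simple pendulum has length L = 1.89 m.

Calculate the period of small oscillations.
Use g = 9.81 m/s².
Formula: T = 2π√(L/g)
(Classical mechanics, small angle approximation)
T = 2π√(L/g) = 2π√(1.89/9.81) = 2.758 s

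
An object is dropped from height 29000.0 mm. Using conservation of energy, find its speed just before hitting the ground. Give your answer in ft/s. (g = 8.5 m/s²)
mgh = ½mv² → v = √(2gh) = √(2×8.5×29) = 22.2 m/s = 72.85 ft/s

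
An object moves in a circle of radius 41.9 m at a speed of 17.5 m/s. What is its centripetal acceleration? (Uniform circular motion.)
a_c = v²/r = 17.5²/41.9 = 306.25/41.9 = 7.31 m/s²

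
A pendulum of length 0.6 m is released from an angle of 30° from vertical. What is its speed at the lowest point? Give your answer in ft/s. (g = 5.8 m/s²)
h = L(1 − cosθ) = 0.6×(1 − cos30°) = 0.08038 m
v = √(2gh) = √(2×5.8×0.08038) = 0.9656 m/s = 3.168 ft/s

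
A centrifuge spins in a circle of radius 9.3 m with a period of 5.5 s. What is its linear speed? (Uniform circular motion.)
v = 2πr/T = 2π×9.3/5.5 = 10.62 m/s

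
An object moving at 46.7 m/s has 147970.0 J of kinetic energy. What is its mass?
KE = ½mv² → m = 2KE/v² = 2×147970.0/46.7² = 135.7 kg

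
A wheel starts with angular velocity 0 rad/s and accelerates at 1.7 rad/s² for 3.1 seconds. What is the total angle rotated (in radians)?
θ = ω₀t + ½αt² = 0×3.1 + ½×1.7×3.1² = 8.17 rad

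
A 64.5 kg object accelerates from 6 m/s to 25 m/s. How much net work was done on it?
W_net = ΔKE = ½m(v₂² − v₁²) = ½×64.5×(25² − 6²) = 18995.25 J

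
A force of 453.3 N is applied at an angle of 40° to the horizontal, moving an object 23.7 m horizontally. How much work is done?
W = Fd cosθ = 453.3×23.7×cos(40°) = 8229.8 J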